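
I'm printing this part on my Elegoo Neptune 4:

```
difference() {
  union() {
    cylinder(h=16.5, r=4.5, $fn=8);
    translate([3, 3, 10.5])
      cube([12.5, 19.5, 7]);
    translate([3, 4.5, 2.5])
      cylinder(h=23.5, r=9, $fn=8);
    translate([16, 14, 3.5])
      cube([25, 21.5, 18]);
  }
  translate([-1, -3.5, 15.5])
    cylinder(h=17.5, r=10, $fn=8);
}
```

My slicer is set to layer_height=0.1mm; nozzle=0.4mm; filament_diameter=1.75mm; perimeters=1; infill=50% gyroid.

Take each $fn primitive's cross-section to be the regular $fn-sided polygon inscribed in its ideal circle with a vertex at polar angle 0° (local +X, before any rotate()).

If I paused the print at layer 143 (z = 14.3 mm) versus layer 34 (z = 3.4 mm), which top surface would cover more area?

Layer 143 (z = 14.3): the r=4.5 cylinder contributes a regular 8-gon of circumradius 4.5 (area = (8/2)·4.500²·sin(360°/8) = 57.28 mm²); the cube at (3, 3) is present — its section is the full 12.5×19.5 rectangle (area 243.75 mm²); the r=9 cylinder at (3, 4.5) gives a regular 8-gon of circumradius 9 (constant along its height) (area = (8/2)·9.000²·sin(360°/8) = 229.10 mm²); the cube at (16, 14) is present — its section is the full 25×21.5 rectangle (area 537.50 mm²); Taking the union: the regions partially overlap — summed areas 1067.63 mm² minus the doubly-counted overlap 121.59 mm² gives 946.04 mm² — area = 946.04 mm²; the cylinder at (-1, -3.5) is not intersected at this z (z outside [15.5, 33]); Taking the first minus the rest: none of the subtracted shapes is present at this height, so that combined region is unchanged — area = 946.04 mm². So its area = 946.04 mm². Layer 34 (z = 3.4): the r=4.5 cylinder gives a regular 8-gon of circumradius 4.5 (constant along its height) (area = (8/2)·4.500²·sin(360°/8) = 57.28 mm²); the cube at (3, 3) is not intersected at this z (z outside [10.5, 17.5]); the cylinder at (3, 4.5): section is a regular 8-gon, circumradius r=9 (area = (8/2)·9.000²·sin(360°/8) = 229.10 mm²); the cube at (16, 14) does not reach this height (z outside [3.5, 21.5]); Taking the union: the regions partially overlap — summed areas 286.38 mm² minus the doubly-counted overlap 51.28 mm² gives 235.10 mm² — area = 235.10 mm²; the cylinder at (-1, -3.5) does not reach this height (z outside [15.5, 33]); Taking the first minus the rest: none of the subtracted shapes is present at this height, so the result so far is unchanged — area = 235.10 mm². So its area = 235.10 mm². Layer 143 is larger (946.04 vs 235.10 mm²).

layer 143 (z = 14.3 mm)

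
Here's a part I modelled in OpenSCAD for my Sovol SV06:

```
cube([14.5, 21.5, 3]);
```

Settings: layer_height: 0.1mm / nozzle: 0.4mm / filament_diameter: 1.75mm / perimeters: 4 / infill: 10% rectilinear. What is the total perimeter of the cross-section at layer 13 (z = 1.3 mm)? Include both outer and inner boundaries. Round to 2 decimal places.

At z = 1.3 mm: the cube (footprint 14.5×21.5) is included at this height (perimeter 72.00 mm). Overall, the cross-section is a single solid region. Total boundary length (outer) = 72.00 mm.

72.00 mm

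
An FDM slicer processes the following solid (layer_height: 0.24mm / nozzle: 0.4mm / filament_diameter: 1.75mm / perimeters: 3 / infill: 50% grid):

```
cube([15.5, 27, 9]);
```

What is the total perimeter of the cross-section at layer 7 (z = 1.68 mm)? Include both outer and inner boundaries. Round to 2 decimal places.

85.00 mm

At z = 1.68 mm: the cube is present — its section is the full 15.5×27 rectangle (perimeter 85.00 mm). Overall, the cross-section is a single solid region. Total boundary length (outer) = 85.00 mm.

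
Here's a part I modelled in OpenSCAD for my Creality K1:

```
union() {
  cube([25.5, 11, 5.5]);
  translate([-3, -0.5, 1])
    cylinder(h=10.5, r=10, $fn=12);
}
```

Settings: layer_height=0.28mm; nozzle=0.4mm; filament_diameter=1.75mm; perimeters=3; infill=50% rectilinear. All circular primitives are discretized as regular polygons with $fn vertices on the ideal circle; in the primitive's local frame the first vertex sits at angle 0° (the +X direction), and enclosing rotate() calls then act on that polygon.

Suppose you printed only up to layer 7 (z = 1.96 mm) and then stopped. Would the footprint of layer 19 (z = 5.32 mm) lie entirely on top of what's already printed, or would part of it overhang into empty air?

entirely on top

Compare the two slices. At z = 1.96: the 25.5×11 cube contributes its full rectangle (area 280.50 mm²); the r=10 cylinder at (-3, -0.5) contributes a regular 12-gon of circumradius 10 (area = (12/2)·10.000²·sin(360°/12) = 300.00 mm²); Taking the union: the regions partially overlap — summed areas 580.50 mm² minus the doubly-counted overlap 42.74 mm² gives 537.76 mm² — area = 537.76 mm². At z = 5.32: the 25.5×11 cube contributes its full rectangle (area 280.50 mm²); the r=10 cylinder at (-3, -0.5) contributes a regular 12-gon of circumradius 10 (area = (12/2)·10.000²·sin(360°/12) = 300.00 mm²); Merging all regions: the regions partially overlap — summed areas 580.50 mm² minus the doubly-counted overlap 42.74 mm² gives 537.76 mm² — area = 537.76 mm². Checking containment: the cross-section at z = 5.32 is a subset of the cross-section at z = 1.96.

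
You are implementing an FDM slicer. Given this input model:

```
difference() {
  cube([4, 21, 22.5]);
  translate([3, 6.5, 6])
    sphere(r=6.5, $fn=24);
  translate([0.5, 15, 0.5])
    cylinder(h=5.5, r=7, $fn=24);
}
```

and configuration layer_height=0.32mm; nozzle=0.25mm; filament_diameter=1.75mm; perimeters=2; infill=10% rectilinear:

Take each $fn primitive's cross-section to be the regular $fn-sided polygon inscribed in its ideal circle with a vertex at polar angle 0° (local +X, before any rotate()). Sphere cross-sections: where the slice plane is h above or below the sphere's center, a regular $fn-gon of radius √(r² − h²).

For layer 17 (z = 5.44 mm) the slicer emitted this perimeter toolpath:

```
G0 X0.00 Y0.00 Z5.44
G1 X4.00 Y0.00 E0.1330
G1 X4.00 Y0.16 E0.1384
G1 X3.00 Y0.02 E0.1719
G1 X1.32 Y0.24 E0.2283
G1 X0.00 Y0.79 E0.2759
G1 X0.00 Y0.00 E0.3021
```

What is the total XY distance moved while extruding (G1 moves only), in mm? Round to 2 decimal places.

Sum the Euclidean lengths of each G1 segment: total = 9.08 mm.

9.08 mm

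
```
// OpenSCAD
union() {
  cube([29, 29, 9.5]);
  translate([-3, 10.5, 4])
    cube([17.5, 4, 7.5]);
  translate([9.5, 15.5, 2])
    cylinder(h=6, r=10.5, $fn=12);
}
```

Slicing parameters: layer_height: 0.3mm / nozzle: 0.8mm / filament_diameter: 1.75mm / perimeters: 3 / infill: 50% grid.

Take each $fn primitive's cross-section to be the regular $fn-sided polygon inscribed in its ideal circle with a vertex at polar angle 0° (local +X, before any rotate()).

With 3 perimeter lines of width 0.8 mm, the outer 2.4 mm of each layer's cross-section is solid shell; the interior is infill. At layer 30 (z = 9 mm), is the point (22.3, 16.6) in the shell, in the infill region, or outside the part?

At z = 9 mm: the cube (footprint 29×29) is included at this height; the cube at (-3, 10.5) (footprint 17.5×4) is included at this height; the cylinder at (9.5, 15.5) is absent (z outside [2, 8]); Combining (union): the regions partially overlap (shared area 58.00 mm²), so overlapping operands fuse into one piece — 1 connected region. Overall, the cross-section is a single solid region. The nearest boundary edge runs (29.00, 29.00)→(29.00, 0.00); distance from the point to it = 6.70 mm. The point is inside the cross-section and 6.70 mm from the nearest boundary — more than the 2.4 mm shell width (3 × 0.8), so it's in the infill interior.

infill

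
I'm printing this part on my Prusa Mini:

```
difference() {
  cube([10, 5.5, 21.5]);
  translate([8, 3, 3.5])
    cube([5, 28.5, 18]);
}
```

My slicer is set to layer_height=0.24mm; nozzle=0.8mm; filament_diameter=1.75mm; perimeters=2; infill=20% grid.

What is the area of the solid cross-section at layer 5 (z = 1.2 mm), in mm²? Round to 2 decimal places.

At z = 1.2 mm: the cube (footprint 10×5.5) is included at this height (area 55.00 mm²); the cube at (8, 3) is not intersected at this z (z outside [3.5, 21.5]); Subtracting the remaining from the first: none of the subtracted shapes is present at this height, so the 10×5.5 cube is unchanged — area = 55.00 mm². Overall, the cross-section is a single solid region. Net area = 55.00 mm².

55.00 mm²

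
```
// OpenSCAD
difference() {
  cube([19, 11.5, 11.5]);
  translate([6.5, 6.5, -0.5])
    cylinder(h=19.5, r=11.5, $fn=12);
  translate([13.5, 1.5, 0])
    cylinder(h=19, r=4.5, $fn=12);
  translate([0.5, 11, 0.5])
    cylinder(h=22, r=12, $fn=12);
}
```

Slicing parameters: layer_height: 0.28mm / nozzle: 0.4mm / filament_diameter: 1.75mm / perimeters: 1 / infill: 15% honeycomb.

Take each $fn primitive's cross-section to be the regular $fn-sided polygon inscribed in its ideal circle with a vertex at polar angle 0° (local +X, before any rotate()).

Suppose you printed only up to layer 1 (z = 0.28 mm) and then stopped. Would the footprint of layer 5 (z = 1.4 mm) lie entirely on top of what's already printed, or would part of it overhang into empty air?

Compare the two slices. At z = 0.28: the 19×11.5 cube contributes its full rectangle (area 218.50 mm²); the r=11.5 cylinder at (6.5, 6.5) gives a regular 12-gon of circumradius 11.5 (constant along its height) (area = (12/2)·11.500²·sin(360°/12) = 396.75 mm²); the r=4.5 cylinder at (13.5, 1.5) gives a regular 12-gon of circumradius 4.5 (constant along its height) (area = (12/2)·4.500²·sin(360°/12) = 60.75 mm²); the cylinder at (0.5, 11) is absent (z outside [0.5, 22.5]); Taking the first minus the rest: starting from the 19×11.5 cube (218.50 mm²), the r=11.5 cylinder at (6.5, 6.5) partially overlaps it — only the 197.78 mm² overlap (of its 396.75 mm²) is removed, clipping the outline; the r=4.5 cylinder at (13.5, 1.5) partially overlaps it — only the 3.88 mm² overlap (of its 60.75 mm²) is removed, clipping the outline — area = 16.84 mm². At z = 1.4: the cube (footprint 19×11.5) is included at this height (area 218.50 mm²); the cylinder at (6.5, 6.5): section is a regular 12-gon, circumradius r=11.5 (area = (12/2)·11.500²·sin(360°/12) = 396.75 mm²); the r=4.5 cylinder at (13.5, 1.5) contributes a regular 12-gon of circumradius 4.5 (area = (12/2)·4.500²·sin(360°/12) = 60.75 mm²); the r=12 cylinder at (0.5, 11) contributes a regular 12-gon of circumradius 12 (area = (12/2)·12.000²·sin(360°/12) = 432.00 mm²); Taking the first minus the rest: starting from the 19×11.5 cube (218.50 mm²), the r=11.5 cylinder at (6.5, 6.5) partially overlaps it — only the 197.78 mm² overlap (of its 396.75 mm²) is removed, clipping the outline; the r=4.5 cylinder at (13.5, 1.5) partially overlaps it — only the 3.88 mm² overlap (of its 60.75 mm²) is removed, clipping the outline; the r=12 cylinder at (0.5, 11) misses the remaining region (no effect) — area = 16.84 mm². Checking containment: the cross-section at z = 1.4 is a subset of the cross-section at z = 0.28.

entirely on top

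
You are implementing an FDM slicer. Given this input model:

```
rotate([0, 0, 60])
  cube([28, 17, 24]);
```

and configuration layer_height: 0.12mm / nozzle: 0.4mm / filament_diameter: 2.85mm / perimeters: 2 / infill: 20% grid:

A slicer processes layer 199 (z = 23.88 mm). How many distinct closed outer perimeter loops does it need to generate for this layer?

1

At z = 23.88 mm: the cube is present — its section is the full 28×17 rectangle; (rotated 60° about Z; rotation is an isometry so areas/perimeters/island counts are preserved). The result has 1 disconnected region.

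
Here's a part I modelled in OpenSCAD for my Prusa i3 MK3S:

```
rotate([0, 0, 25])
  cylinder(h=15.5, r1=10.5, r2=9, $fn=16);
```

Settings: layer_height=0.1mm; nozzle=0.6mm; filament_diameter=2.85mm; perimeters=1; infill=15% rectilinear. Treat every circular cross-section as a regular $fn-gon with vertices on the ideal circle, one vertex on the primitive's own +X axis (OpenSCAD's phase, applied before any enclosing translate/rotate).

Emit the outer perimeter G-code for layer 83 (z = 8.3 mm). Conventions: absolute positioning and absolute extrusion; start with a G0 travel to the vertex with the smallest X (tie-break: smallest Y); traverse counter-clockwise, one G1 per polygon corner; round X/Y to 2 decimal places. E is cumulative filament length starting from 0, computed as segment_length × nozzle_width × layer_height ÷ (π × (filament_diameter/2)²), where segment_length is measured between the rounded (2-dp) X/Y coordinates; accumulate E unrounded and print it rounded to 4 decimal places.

G0 X-9.69 Y-0.42 Z8.30
G1 X-8.79 Y-4.10 E0.0356
G1 X-6.55 Y-7.15 E0.0712
G1 X-3.32 Y-9.11 E0.1068
G1 X0.42 Y-9.69 E0.1424
G1 X4.10 Y-8.79 E0.1780
G1 X7.15 Y-6.55 E0.2136
G1 X9.11 Y-3.32 E0.2491
G1 X9.69 Y0.42 E0.2847
G1 X8.79 Y4.10 E0.3203
G1 X6.55 Y7.15 E0.3559
G1 X3.32 Y9.11 E0.3915
G1 X-0.42 Y9.69 E0.4271
G1 X-4.10 Y8.79 E0.4627
G1 X-7.15 Y6.55 E0.4983
G1 X-9.11 Y3.32 E0.5338
G1 X-9.69 Y-0.42 E0.5694

At z = 8.3 mm: the cone contributes a regular 16-gon of circumradius 9.697 (interpolated between r1=10.5 and r2=9 at t=0.535); (rotated 25° about Z; rotation is an isometry so areas/perimeters/island counts are preserved). The outline is a single polygon with 16 vertices. Extrusion per mm of travel: 0.6 × 0.1 / (π × 1.425²) = 0.009405. Accumulating E over each segment gives final E = 0.5694.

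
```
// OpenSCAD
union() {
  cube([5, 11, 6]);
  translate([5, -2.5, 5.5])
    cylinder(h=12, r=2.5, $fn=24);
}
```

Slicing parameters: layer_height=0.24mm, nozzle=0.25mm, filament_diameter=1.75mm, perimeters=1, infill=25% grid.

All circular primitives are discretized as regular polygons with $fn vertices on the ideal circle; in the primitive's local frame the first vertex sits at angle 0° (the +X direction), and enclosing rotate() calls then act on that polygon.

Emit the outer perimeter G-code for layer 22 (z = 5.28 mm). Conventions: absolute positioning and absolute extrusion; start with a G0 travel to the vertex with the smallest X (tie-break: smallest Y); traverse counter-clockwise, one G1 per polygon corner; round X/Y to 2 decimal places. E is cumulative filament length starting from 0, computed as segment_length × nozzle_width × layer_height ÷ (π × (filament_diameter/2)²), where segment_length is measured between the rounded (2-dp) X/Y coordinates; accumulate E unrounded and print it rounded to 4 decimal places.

At z = 5.28 mm: the cube is present — its section is the full 5×11 rectangle; the cylinder at (5, -2.5) is not intersected at this z (z outside [5.5, 17.5]); Merging all regions: only the 5×11 cube is present, so the union is just that shape — 1 connected region. The outline is a single polygon with 4 vertices. Extrusion per mm of travel: 0.25 × 0.24 / (π × 0.875²) = 0.024945. Accumulating E over each segment gives final E = 0.7982.

G0 X0.00 Y0.00 Z5.28
G1 X5.00 Y0.00 E0.1247
G1 X5.00 Y11.00 E0.3991
G1 X0.00 Y11.00 E0.5238
G1 X0.00 Y0.00 E0.7982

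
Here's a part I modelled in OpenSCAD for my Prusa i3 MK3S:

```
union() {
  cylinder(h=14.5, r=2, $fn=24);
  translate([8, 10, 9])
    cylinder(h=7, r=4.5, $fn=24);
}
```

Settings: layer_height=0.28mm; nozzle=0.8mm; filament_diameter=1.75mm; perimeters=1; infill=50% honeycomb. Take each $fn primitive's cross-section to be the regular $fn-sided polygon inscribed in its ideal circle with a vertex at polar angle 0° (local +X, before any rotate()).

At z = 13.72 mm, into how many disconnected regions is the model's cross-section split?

At z = 13.72 mm: the cylinder: section is a regular 24-gon, circumradius r=2; the r=4.5 cylinder at (8, 10) contributes a regular 24-gon of circumradius 4.5; Merging all regions: the 2 present regions are separate (no shared area or edge), so areas and boundary lengths simply add and each stays a separate island — 2 connected regions. The result has 2 disconnected regions.

2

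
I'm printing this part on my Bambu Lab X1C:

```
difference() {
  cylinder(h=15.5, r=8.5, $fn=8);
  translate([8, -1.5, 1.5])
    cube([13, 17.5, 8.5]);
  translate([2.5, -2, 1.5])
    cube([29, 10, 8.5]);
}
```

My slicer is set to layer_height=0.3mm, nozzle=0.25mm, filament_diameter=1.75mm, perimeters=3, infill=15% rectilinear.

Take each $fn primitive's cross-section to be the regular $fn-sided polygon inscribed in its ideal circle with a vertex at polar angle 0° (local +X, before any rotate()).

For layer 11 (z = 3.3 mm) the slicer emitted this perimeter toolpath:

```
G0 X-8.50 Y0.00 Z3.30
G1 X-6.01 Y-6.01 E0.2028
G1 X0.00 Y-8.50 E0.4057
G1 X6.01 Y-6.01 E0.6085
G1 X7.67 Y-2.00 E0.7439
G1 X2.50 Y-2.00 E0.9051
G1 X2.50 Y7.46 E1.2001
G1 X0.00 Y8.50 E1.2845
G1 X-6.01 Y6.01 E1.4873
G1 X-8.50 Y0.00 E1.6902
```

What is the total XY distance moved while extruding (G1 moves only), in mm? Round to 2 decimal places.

Sum the Euclidean lengths of each G1 segment: total = 54.20 mm.

54.20 mm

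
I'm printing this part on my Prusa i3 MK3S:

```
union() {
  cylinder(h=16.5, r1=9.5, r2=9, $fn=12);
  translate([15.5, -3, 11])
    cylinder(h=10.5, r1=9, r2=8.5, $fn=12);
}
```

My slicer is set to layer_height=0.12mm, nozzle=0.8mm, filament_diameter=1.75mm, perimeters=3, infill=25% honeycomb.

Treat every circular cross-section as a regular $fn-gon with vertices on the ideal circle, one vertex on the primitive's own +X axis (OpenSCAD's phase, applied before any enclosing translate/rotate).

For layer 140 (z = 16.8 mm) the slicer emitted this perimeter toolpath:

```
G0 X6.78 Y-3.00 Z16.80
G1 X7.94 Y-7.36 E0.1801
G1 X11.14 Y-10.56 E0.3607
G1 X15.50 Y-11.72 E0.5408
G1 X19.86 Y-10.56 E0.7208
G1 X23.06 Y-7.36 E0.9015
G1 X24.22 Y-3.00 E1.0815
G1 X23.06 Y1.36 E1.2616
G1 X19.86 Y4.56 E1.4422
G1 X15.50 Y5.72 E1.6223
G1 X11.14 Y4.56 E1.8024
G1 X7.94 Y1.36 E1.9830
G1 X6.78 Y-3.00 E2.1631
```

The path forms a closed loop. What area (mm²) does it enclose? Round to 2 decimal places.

228.36 mm²

Apply the shoelace formula to the sequence of (X, Y) vertices; enclosed area = 228.36 mm².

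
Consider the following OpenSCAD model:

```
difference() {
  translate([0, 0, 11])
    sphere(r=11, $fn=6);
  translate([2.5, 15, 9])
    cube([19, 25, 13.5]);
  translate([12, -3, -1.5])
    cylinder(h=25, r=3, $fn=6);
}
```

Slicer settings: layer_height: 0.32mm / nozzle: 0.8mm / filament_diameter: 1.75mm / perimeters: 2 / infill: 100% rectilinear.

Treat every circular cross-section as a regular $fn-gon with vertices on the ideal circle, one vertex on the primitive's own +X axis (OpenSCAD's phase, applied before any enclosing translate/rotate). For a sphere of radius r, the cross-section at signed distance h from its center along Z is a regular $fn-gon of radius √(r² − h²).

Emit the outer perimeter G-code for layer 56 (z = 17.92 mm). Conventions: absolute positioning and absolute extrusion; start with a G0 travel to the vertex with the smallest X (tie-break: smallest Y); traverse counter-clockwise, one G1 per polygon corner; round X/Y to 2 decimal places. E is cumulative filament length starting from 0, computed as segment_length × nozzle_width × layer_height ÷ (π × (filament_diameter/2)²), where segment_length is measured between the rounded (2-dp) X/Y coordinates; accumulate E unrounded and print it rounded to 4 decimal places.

G0 X-8.55 Y0.00 Z17.92
G1 X-4.28 Y-7.41 E0.9102
G1 X4.28 Y-7.41 E1.8213
G1 X8.55 Y0.00 E2.7315
G1 X4.28 Y7.41 E3.6418
G1 X-4.28 Y7.41 E4.5528
G1 X-8.55 Y0.00 E5.4631

At z = 17.92 mm: the r=11 sphere slices to a regular 6-gon of circumradius 8.551 (√(r²−h²) with h=6.92 from center); the cube at (2.5, 15) (footprint 19×25) is included at this height; the cylinder at (12, -3): section is a regular 6-gon, circumradius r=3; Subtracting the remaining from the first: starting from the r=11 sphere, the 19×25 cube at (2.5, 15) misses the remaining region (no effect); the r=3 cylinder at (12, -3) misses the remaining region (no effect) — 1 connected region. The outline is a single polygon with 6 vertices. Extrusion per mm of travel: 0.8 × 0.32 / (π × 0.875²) = 0.106432. Accumulating E over each segment gives final E = 5.4631.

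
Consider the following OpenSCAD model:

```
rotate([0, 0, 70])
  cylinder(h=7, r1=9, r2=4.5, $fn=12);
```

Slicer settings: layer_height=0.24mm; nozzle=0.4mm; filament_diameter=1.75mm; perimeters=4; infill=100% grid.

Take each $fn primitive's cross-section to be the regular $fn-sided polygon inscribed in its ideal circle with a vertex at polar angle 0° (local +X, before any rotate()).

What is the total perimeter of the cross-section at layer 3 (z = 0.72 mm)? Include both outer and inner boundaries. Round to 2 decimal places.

53.03 mm

At z = 0.72 mm: the cone contributes a regular 12-gon of circumradius 8.537 (interpolated between r1=9 and r2=4.5 at t=0.103) (perimeter = 2·12·8.537·sin(180°/12) = 53.03 mm); (rotated 70° about Z; rotation is an isometry so areas/perimeters/island counts are preserved). Overall, the cross-section is a single solid region. Total boundary length (outer) = 53.03 mm.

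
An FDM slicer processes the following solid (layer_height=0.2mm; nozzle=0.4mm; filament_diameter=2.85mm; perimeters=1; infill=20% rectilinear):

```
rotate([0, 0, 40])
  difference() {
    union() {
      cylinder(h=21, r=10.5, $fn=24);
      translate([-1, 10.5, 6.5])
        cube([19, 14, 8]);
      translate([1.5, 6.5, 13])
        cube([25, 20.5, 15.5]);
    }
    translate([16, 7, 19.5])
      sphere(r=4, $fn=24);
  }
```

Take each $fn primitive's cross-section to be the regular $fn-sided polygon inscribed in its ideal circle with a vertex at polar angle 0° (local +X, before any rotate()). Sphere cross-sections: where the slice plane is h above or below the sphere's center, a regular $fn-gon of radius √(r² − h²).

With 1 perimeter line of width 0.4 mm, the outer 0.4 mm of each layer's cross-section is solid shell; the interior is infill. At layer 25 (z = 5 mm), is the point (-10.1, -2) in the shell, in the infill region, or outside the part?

shell

At z = 5 mm: the r=10.5 cylinder gives a regular 24-gon of circumradius 10.5 (constant along its height); the cube at (-1, 10.5) is absent (z outside [6.5, 14.5]); the cube at (1.5, 6.5) is absent (z outside [13, 28.5]); Merging all regions: only the r=10.5 cylinder is present, so the union is just that shape — 1 connected region; the sphere at (16, 7) is absent (|z−center|=14.500 > r=4); Taking the first minus the rest: none of the subtracted shapes is present at this height, so that combined region is unchanged — 1 connected region; (whole slice rotated 40° about Z — lengths, areas and connectivity unchanged). Overall, the cross-section is a single solid region. Undo the 40° rotation: the query point maps to (-9.023, 4.960) in the un-rotated model frame. The nearest boundary edge runs (-9.09, 5.25)→(-10.14, 2.72); distance from the point to it = 0.18 mm. The point is inside the cross-section, 0.18 mm from the nearest boundary — within the 0.4 mm shell band (1 × 0.4).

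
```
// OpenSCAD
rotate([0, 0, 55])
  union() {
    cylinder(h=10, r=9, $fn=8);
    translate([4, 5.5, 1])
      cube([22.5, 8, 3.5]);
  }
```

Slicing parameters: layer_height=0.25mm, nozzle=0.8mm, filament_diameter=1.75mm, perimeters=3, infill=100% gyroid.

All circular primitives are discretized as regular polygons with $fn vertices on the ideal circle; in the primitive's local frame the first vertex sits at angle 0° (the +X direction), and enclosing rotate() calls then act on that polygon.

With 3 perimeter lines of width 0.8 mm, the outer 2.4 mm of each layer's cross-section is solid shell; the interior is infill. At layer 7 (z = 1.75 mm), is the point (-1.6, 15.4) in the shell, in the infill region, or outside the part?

At z = 1.75 mm: the cylinder: section is a regular 8-gon, circumradius r=9; the cube at (4, 5.5) (footprint 22.5×8) is included at this height; Taking the union: the regions partially overlap (shared area 3.35 mm²), so overlapping operands fuse into one piece — 1 connected region; (rotated 55° about Z; rotation is an isometry so areas/perimeters/island counts are preserved). Overall, the cross-section is a single solid region. Undo the 55° rotation: the query point maps to (11.697, 10.144) in the un-rotated model frame. The nearest boundary edge runs (4.00, 13.50)→(26.50, 13.50); distance from the point to it = 3.36 mm. The point is inside the cross-section and 3.36 mm from the nearest boundary — more than the 2.4 mm shell width (3 × 0.8), so it's in the infill interior.

infill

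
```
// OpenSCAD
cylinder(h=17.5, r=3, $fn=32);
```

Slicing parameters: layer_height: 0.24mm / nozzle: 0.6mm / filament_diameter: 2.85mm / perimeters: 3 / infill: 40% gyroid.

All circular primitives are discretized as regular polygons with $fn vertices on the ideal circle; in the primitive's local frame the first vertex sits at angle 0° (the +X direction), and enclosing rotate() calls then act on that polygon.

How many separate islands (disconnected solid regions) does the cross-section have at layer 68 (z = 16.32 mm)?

1

At z = 16.32 mm: the r=3 cylinder gives a regular 32-gon of circumradius 3 (constant along its height). Overall, the cross-section is a single solid region. Island count = 1.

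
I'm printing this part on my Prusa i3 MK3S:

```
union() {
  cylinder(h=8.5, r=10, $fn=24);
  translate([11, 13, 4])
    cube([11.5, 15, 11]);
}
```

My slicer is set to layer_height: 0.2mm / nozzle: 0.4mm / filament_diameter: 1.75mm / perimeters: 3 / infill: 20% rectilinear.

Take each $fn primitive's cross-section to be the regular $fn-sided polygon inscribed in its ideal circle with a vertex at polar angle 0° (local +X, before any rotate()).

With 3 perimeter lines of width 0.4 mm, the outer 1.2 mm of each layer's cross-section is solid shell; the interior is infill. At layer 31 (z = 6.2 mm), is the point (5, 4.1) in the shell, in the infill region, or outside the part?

At z = 6.2 mm: the r=10 cylinder gives a regular 24-gon of circumradius 10 (constant along its height); the cube at (11, 13) (footprint 11.5×15) is included at this height; Combining (union): the 2 present regions are separate (no shared area or edge), so areas and boundary lengths simply add and each stays a separate island — 2 connected regions. Overall, the cross-section has 2 separate islands. The nearest boundary edge runs (7.07, 7.07)→(8.66, 5.00); distance from the point to it = 3.45 mm. (Shell/infill is judged within the island containing the point — the largest one.) The point is inside the cross-section and 3.45 mm from the nearest boundary — more than the 1.2 mm shell width (3 × 0.4), so it's in the infill interior.

infill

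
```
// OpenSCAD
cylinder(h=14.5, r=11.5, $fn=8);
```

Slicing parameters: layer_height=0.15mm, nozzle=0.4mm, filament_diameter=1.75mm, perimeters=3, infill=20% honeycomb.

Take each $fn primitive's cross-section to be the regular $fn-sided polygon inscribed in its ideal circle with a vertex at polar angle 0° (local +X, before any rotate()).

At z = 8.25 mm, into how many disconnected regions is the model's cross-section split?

At z = 8.25 mm: the cylinder: section is a regular 8-gon, circumradius r=11.5. The result has 1 disconnected region.

1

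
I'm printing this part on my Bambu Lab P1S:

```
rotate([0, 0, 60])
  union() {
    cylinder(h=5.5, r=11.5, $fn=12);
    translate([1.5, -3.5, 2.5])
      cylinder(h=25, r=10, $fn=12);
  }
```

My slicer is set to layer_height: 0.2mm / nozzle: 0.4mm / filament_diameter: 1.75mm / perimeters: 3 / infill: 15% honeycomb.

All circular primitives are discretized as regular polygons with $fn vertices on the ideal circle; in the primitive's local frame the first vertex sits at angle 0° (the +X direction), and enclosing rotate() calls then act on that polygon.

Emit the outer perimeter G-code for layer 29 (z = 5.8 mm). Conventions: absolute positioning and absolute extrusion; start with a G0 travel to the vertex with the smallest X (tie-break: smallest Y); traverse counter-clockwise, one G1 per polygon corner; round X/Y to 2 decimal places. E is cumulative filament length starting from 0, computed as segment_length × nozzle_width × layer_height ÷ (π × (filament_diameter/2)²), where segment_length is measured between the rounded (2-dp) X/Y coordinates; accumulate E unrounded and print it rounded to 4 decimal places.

At z = 5.8 mm: the cylinder is absent (z outside [0, 5.5]); the r=10 cylinder at (1.5, -3.5) contributes a regular 12-gon of circumradius 10; Taking the union: only the r=10 cylinder at (1.5, -3.5) is present, so the union is just that shape — 1 connected region; (whole slice rotated 60° about Z — lengths, areas and connectivity unchanged). The outline is a single polygon with 12 vertices. Extrusion per mm of travel: 0.4 × 0.2 / (π × 0.875²) = 0.033260. Accumulating E over each segment gives final E = 2.0660.

G0 X-6.22 Y-0.45 Z5.80
G1 X-4.88 Y-5.45 E0.1722
G1 X-1.22 Y-9.11 E0.3443
G1 X3.78 Y-10.45 E0.5165
G1 X8.78 Y-9.11 E0.6887
G1 X12.44 Y-5.45 E0.8608
G1 X13.78 Y-0.45 E1.0330
G1 X12.44 Y4.55 E1.2052
G1 X8.78 Y8.21 E1.3773
G1 X3.78 Y9.55 E1.5495
G1 X-1.22 Y8.21 E1.7217
G1 X-4.88 Y4.55 E1.8938
G1 X-6.22 Y-0.45 E2.0660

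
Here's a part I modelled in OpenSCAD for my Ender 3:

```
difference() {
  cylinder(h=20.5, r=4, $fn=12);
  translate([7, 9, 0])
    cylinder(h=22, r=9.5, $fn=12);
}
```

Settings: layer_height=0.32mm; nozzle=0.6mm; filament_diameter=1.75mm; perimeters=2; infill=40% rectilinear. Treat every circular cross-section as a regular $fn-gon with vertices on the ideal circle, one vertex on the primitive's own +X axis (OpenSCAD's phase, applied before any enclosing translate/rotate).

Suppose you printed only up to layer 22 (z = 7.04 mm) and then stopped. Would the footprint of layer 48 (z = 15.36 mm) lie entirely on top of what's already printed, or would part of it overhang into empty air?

entirely on top

Compare the two slices. At z = 7.04: the cylinder: section is a regular 12-gon, circumradius r=4 (area = (12/2)·4.000²·sin(360°/12) = 48.00 mm²); the r=9.5 cylinder at (7, 9) contributes a regular 12-gon of circumradius 9.5 (area = (12/2)·9.500²·sin(360°/12) = 270.75 mm²); Subtracting the remaining from the first: starting from the r=4 cylinder (48.00 mm²), the r=9.5 cylinder at (7, 9) partially overlaps it — only the 7.18 mm² overlap (of its 270.75 mm²) is removed, clipping the outline — area = 40.82 mm². At z = 15.36: the cylinder: section is a regular 12-gon, circumradius r=4 (area = (12/2)·4.000²·sin(360°/12) = 48.00 mm²); the r=9.5 cylinder at (7, 9) gives a regular 12-gon of circumradius 9.5 (constant along its height) (area = (12/2)·9.500²·sin(360°/12) = 270.75 mm²); Taking the first minus the rest: starting from the r=4 cylinder (48.00 mm²), the r=9.5 cylinder at (7, 9) partially overlaps it — only the 7.18 mm² overlap (of its 270.75 mm²) is removed, clipping the outline — area = 40.82 mm². Checking containment: the cross-section at z = 15.36 is a subset of the cross-section at z = 7.04.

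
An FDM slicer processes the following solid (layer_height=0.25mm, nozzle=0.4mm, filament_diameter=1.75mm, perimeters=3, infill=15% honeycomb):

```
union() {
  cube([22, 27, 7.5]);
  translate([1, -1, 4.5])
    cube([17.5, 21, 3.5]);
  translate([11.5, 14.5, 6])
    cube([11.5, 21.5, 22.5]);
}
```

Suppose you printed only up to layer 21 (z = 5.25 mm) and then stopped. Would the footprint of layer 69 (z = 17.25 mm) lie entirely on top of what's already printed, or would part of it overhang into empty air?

part overhangs

Compare the two slices. At z = 5.25: the cube (footprint 22×27) is included at this height (area 594.00 mm²); the cube at (1, -1) (footprint 17.5×21) is included at this height (area 367.50 mm²); the cube at (11.5, 14.5) is not intersected at this z (z outside [6, 28.5]); Taking the union: the regions partially overlap — summed areas 961.50 mm² minus the doubly-counted overlap 350.00 mm² gives 611.50 mm² — area = 611.50 mm². At z = 17.25: the cube is not intersected at this z (z outside [0, 7.5]); the cube at (1, -1) does not reach this height (z outside [4.5, 8]); the cube at (11.5, 14.5) is present — its section is the full 11.5×21.5 rectangle (area 247.25 mm²); Taking the union: only the 11.5×21.5 cube at (11.5, 14.5) is present, so the union is just that shape — area = 247.25 mm². Checking containment: at z = 17.25 the cross-section extends beyond the z = 5.25 cross-section by about 116.00 mm².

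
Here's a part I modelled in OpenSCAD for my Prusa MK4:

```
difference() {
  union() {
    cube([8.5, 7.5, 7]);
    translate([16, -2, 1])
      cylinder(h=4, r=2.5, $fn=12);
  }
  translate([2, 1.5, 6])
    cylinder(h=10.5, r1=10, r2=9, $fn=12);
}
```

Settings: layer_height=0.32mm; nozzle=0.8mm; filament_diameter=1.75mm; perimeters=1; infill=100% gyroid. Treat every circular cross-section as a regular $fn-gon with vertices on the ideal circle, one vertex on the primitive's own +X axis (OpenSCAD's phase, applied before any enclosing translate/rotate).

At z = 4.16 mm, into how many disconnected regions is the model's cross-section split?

2

At z = 4.16 mm: the cube is present — its section is the full 8.5×7.5 rectangle; the r=2.5 cylinder at (16, -2) gives a regular 12-gon of circumradius 2.5 (constant along its height); Taking the union: the 2 present regions are separate (no shared area or edge), so areas and boundary lengths simply add and each stays a separate island — 2 connected regions; the cone at (2, 1.5) is not intersected at this z (z outside [6, 16.5]); Taking the first minus the rest: none of the subtracted shapes is present at this height, so the result so far is unchanged — 2 connected regions. The result has 2 disconnected regions.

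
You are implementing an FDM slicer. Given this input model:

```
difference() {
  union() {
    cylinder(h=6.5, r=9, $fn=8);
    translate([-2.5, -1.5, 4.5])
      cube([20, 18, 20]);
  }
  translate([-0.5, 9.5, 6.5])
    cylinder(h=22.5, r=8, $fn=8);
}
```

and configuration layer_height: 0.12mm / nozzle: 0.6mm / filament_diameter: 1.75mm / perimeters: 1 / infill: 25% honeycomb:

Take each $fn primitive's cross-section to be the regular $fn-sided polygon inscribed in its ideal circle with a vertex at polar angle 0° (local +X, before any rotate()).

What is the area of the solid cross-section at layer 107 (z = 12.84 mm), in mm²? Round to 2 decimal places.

241.53 mm²

At z = 12.84 mm: the cylinder is not intersected at this z (z outside [0, 6.5]); the 20×18 cube at (-2.5, -1.5) contributes its full rectangle (area 360.00 mm²); Merging all regions: only the 20×18 cube at (-2.5, -1.5) is present, so the union is just that shape — area = 360.00 mm²; the cylinder at (-0.5, 9.5): section is a regular 8-gon, circumradius r=8 (area = (8/2)·8.000²·sin(360°/8) = 181.02 mm²); Taking the first minus the rest: starting from that combined region (360.00 mm²), the r=8 cylinder at (-0.5, 9.5) partially overlaps it — only the 118.47 mm² overlap (of its 181.02 mm²) is removed, clipping the outline — area = 241.53 mm². Overall, the cross-section is a single solid region. Net area = 241.53 mm².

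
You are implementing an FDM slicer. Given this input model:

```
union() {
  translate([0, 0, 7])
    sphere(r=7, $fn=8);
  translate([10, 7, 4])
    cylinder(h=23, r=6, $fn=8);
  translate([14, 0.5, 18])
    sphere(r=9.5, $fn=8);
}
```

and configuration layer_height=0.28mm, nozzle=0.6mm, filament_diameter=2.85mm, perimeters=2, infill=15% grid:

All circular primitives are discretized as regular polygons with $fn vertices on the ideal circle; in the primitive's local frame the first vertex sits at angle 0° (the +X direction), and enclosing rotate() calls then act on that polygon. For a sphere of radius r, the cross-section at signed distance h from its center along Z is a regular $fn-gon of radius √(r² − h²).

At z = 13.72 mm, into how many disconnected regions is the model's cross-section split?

2

At z = 13.72 mm: the r=7 sphere slices to a regular 8-gon of circumradius 1.960 (√(r²−h²) with h=6.72 from center); the cylinder at (10, 7): section is a regular 8-gon, circumradius r=6; the r=9.5 sphere at (14, 0.5) slices to a regular 8-gon of circumradius 8.481 (√(r²−h²) with h=4.28 from center); Taking the union: the regions partially overlap (shared area 47.70 mm²), so overlapping operands fuse into one piece — 2 connected regions. The result has 2 disconnected regions.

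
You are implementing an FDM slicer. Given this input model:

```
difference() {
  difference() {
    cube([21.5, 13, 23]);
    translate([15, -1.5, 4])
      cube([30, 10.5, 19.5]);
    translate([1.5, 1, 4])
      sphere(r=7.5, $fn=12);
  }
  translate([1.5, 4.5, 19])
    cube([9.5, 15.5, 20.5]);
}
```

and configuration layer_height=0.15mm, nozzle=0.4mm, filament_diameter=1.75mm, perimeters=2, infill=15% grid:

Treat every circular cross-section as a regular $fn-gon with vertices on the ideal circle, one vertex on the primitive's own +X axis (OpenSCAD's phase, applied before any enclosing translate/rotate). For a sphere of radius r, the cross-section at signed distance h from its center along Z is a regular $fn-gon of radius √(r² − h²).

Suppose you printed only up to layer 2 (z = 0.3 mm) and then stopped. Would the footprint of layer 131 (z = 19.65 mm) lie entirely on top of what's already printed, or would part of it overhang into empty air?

part overhangs

Compare the two slices. At z = 0.3: the cube is present — its section is the full 21.5×13 rectangle (area 279.50 mm²); the cube at (15, -1.5) does not reach this height (z outside [4, 23.5]); the r=7.5 sphere at (1.5, 1) contributes a regular 12-gon of circumradius √(7.5²−3.7²) = 6.524 (area = (12/2)·6.524²·sin(360°/12) = 127.68 mm²); After the difference (first − rest): starting from the 21.5×13 cube (279.50 mm²), the r=7.5 sphere at (1.5, 1) partially overlaps it — only the 49.29 mm² overlap (of its 127.68 mm²) is removed, clipping the outline — area = 230.21 mm²; the cube at (1.5, 4.5) is absent (z outside [19, 39.5]); Taking the first minus the rest: none of the subtracted shapes is present at this height, so the result so far is unchanged — area = 230.21 mm². At z = 19.65: the cube (footprint 21.5×13) is included at this height (area 279.50 mm²); the 30×10.5 cube at (15, -1.5) contributes its full rectangle (area 315.00 mm²); the sphere at (1.5, 1) is absent (|z−center|=15.650 > r=7.5); Taking the first minus the rest: starting from the 21.5×13 cube (279.50 mm²), the 30×10.5 cube at (15, -1.5) partially overlaps it — only the 58.50 mm² overlap (of its 315.00 mm²) is removed, clipping the outline — area = 221.00 mm²; the cube at (1.5, 4.5) (footprint 9.5×15.5) is included at this height (area 147.25 mm²); After the difference (first − rest): starting from that combined region (221.00 mm²), the 9.5×15.5 cube at (1.5, 4.5) partially overlaps it — only the 80.75 mm² overlap (of its 147.25 mm²) is removed, clipping the outline — area = 140.25 mm². Checking containment: at z = 19.65 the cross-section extends beyond the z = 0.3 cross-section by about 38.55 mm².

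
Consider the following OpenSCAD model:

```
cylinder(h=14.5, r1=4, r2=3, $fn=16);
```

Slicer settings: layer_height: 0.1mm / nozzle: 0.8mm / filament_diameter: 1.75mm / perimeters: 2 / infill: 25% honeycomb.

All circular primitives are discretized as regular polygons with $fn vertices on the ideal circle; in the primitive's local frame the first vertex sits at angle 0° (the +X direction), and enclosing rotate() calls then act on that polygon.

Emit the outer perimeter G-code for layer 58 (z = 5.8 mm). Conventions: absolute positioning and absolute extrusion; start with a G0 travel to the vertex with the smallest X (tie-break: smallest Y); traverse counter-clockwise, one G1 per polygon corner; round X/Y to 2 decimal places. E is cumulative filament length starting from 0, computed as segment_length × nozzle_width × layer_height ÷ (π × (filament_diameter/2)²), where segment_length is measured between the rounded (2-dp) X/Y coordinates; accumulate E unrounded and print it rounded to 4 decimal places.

G0 X-3.60 Y0.00 Z5.80
G1 X-3.33 Y-1.38 E0.0468
G1 X-2.55 Y-2.55 E0.0935
G1 X-1.38 Y-3.33 E0.1403
G1 X0.00 Y-3.60 E0.1871
G1 X1.38 Y-3.33 E0.2338
G1 X2.55 Y-2.55 E0.2806
G1 X3.33 Y-1.38 E0.3274
G1 X3.60 Y0.00 E0.3742
G1 X3.33 Y1.38 E0.4209
G1 X2.55 Y2.55 E0.4677
G1 X1.38 Y3.33 E0.5145
G1 X0.00 Y3.60 E0.5612
G1 X-1.38 Y3.33 E0.6080
G1 X-2.55 Y2.55 E0.6548
G1 X-3.33 Y1.38 E0.7015
G1 X-3.60 Y0.00 E0.7483

At z = 5.8 mm: the cone (r1=4→r2=3) has section circumradius 3.600 here — a regular 16-gon. The outline is a single polygon with 16 vertices. Extrusion per mm of travel: 0.8 × 0.1 / (π × 0.875²) = 0.033260. Accumulating E over each segment gives final E = 0.7483.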